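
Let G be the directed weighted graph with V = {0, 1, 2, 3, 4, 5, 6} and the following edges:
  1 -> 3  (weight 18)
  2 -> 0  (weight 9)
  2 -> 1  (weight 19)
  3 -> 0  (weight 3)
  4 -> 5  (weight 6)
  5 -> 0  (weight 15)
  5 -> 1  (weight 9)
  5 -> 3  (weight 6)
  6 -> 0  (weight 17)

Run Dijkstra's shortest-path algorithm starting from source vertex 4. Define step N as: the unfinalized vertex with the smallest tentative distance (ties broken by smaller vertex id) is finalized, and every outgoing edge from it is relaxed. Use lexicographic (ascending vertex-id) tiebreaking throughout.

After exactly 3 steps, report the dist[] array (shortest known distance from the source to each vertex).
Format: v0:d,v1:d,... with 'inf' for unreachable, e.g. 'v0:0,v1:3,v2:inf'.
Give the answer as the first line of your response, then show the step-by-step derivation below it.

v0:15,v1:15,v2:inf,v3:12,v4:0,v5:6,v6:inf

step 1: dist = v0:inf,v1:inf,v2:inf,v3:inf,v4:0,v5:6,v6:inf
step 2: dist = v0:21,v1:15,v2:inf,v3:12,v4:0,v5:6,v6:inf
step 3: dist = v0:15,v1:15,v2:inf,v3:12,v4:0,v5:6,v6:inf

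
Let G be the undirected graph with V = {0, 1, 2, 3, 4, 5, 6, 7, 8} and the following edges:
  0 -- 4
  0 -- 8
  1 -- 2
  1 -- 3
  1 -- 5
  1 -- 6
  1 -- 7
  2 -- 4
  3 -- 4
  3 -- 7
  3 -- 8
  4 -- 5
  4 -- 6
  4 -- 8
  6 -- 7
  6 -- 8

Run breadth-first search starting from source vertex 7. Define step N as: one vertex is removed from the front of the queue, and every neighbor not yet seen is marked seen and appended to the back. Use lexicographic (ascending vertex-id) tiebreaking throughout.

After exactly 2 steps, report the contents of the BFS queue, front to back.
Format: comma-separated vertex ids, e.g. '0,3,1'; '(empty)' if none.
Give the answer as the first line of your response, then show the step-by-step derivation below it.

3,6,2,5

step 1: dequeue 7; queue=[1,3,6]; order=7
step 2: dequeue 1; queue=[3,6,2,5]; order=7,1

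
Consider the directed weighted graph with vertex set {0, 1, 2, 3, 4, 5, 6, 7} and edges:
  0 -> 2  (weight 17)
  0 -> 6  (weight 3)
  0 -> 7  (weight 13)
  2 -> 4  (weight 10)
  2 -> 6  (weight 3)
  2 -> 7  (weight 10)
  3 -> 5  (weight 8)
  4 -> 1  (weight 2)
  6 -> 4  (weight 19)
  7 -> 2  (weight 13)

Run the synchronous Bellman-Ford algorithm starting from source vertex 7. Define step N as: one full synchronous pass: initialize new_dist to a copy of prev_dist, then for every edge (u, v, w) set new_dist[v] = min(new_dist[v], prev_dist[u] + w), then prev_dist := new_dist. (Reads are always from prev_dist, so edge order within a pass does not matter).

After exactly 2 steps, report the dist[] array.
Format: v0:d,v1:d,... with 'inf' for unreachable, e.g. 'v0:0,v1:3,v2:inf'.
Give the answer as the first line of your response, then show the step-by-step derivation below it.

v0:inf,v1:inf,v2:13,v3:inf,v4:23,v5:inf,v6:16,v7:0

step 1: dist = v0:inf,v1:inf,v2:13,v3:inf,v4:inf,v5:inf,v6:inf,v7:0
step 2: dist = v0:inf,v1:inf,v2:13,v3:inf,v4:23,v5:inf,v6:16,v7:0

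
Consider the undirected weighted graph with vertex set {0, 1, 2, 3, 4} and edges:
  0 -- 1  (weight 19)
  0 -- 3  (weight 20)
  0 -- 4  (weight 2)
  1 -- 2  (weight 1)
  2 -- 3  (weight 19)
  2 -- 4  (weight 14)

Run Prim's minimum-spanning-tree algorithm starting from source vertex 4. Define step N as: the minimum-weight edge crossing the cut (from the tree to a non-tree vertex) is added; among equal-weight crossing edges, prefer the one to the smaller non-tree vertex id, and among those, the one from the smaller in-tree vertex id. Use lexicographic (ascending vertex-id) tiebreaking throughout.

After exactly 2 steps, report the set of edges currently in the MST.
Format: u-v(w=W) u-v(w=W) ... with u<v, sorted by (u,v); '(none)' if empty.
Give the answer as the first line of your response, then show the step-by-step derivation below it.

0-4(w=2) 2-4(w=14)

step 1: add edge 0-4 (w=2); MST = {0-4(w=2)}
step 2: add edge 2-4 (w=14); MST = {0-4(w=2) 2-4(w=14)}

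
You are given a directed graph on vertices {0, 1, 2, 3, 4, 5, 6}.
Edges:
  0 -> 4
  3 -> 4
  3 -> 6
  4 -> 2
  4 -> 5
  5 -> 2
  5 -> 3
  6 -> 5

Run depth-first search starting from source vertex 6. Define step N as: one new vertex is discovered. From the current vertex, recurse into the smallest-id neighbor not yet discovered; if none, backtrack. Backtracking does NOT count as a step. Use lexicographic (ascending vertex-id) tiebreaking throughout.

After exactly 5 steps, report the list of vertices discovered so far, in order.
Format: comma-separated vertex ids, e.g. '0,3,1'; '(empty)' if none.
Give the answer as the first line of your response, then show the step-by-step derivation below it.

6,5,2,3,4

step 1: discover 6; path=6; order=6
step 2: discover 5; path=6>5; order=6,5
step 3: discover 2; path=6>5>2; order=6,5,2
step 4: discover 3; path=6>5>3; order=6,5,2,3
step 5: discover 4; path=6>5>3>4; order=6,5,2,3,4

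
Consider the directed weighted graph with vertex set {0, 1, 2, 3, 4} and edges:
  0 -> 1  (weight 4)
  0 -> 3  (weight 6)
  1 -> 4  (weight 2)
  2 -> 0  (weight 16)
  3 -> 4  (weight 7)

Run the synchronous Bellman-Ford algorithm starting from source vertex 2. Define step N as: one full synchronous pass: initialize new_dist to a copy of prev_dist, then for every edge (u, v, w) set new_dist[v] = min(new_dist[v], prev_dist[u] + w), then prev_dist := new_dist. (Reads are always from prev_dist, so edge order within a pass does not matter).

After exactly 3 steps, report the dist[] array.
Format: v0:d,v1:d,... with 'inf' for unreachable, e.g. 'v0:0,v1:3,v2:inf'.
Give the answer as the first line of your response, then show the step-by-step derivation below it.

v0:16,v1:20,v2:0,v3:22,v4:22

step 1: dist = v0:16,v1:inf,v2:0,v3:inf,v4:inf
step 2: dist = v0:16,v1:20,v2:0,v3:22,v4:inf
step 3: dist = v0:16,v1:20,v2:0,v3:22,v4:22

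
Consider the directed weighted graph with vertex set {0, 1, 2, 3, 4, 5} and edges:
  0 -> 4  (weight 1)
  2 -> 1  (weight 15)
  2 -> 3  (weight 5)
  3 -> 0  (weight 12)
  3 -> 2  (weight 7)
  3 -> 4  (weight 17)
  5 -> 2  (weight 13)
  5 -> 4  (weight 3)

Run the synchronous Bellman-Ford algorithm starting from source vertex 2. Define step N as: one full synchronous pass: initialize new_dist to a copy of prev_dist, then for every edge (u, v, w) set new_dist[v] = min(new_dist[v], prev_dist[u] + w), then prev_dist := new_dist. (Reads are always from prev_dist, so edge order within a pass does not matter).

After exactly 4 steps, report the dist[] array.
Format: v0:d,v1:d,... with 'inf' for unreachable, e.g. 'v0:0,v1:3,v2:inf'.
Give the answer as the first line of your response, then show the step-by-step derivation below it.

v0:17,v1:15,v2:0,v3:5,v4:18,v5:inf

step 1: dist = v0:inf,v1:15,v2:0,v3:5,v4:inf,v5:inf
step 2: dist = v0:17,v1:15,v2:0,v3:5,v4:22,v5:inf
step 3: dist = v0:17,v1:15,v2:0,v3:5,v4:18,v5:inf
step 4: dist = v0:17,v1:15,v2:0,v3:5,v4:18,v5:inf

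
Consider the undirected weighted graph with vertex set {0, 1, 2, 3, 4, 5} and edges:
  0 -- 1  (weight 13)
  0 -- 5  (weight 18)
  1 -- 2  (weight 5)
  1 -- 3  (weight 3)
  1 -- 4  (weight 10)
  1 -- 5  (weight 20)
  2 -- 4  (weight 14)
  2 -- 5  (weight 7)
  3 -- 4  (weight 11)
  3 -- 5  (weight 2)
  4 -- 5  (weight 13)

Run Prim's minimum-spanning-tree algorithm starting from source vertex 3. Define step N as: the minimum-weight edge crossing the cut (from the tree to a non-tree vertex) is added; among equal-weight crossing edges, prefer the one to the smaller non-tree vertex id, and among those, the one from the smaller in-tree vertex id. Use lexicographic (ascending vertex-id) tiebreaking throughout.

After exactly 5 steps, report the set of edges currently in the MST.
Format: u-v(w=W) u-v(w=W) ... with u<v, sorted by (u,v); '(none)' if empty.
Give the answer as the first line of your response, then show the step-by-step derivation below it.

0-1(w=13) 1-2(w=5) 1-3(w=3) 1-4(w=10) 3-5(w=2)

step 1: add edge 3-5 (w=2); MST = {3-5(w=2)}
step 2: add edge 1-3 (w=3); MST = {1-3(w=3) 3-5(w=2)}
step 3: add edge 1-2 (w=5); MST = {1-2(w=5) 1-3(w=3) 3-5(w=2)}
step 4: add edge 1-4 (w=10); MST = {1-2(w=5) 1-3(w=3) 1-4(w=10) 3-5(w=2)}
step 5: add edge 0-1 (w=13); MST = {0-1(w=13) 1-2(w=5) 1-3(w=3) 1-4(w=10) 3-5(w=2)}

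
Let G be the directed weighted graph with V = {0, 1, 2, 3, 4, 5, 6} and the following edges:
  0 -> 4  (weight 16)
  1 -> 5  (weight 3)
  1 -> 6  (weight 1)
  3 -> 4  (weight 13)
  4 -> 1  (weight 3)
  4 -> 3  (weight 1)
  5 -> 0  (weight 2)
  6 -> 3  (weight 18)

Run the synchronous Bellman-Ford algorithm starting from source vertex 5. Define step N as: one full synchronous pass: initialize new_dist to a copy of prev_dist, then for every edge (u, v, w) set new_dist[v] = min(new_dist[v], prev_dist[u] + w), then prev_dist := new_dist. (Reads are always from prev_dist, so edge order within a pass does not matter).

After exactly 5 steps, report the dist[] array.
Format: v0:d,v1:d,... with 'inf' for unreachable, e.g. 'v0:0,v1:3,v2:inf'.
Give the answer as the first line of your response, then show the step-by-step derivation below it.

v0:2,v1:21,v2:inf,v3:19,v4:18,v5:0,v6:22

step 1: dist = v0:2,v1:inf,v2:inf,v3:inf,v4:inf,v5:0,v6:inf
step 2: dist = v0:2,v1:inf,v2:inf,v3:inf,v4:18,v5:0,v6:inf
step 3: dist = v0:2,v1:21,v2:inf,v3:19,v4:18,v5:0,v6:inf
step 4: dist = v0:2,v1:21,v2:inf,v3:19,v4:18,v5:0,v6:22
step 5: dist = v0:2,v1:21,v2:inf,v3:19,v4:18,v5:0,v6:22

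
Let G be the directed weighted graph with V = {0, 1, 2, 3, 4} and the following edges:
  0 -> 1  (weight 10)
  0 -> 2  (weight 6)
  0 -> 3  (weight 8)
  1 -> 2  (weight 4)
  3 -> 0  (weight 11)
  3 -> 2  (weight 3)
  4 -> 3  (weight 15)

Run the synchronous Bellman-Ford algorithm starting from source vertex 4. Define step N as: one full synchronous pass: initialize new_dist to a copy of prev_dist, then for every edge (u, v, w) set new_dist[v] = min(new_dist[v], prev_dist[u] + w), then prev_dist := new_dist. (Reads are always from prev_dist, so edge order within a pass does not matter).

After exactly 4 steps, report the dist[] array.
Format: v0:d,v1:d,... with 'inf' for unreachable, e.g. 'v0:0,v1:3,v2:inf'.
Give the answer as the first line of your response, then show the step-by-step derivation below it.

v0:26,v1:36,v2:18,v3:15,v4:0

step 1: dist = v0:inf,v1:inf,v2:inf,v3:15,v4:0
step 2: dist = v0:26,v1:inf,v2:18,v3:15,v4:0
step 3: dist = v0:26,v1:36,v2:18,v3:15,v4:0
step 4: dist = v0:26,v1:36,v2:18,v3:15,v4:0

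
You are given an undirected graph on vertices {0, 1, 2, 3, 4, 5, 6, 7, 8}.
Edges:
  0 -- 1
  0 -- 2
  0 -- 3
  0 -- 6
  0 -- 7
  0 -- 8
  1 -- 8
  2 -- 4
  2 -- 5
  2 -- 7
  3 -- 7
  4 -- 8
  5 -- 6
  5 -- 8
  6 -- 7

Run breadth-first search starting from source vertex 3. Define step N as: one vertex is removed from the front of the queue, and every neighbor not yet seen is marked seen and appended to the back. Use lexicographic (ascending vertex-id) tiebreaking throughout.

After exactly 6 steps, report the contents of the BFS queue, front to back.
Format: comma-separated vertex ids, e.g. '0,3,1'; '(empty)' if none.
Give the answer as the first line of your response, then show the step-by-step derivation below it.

8,4,5

step 1: dequeue 3; queue=[0,7]; order=3
step 2: dequeue 0; queue=[7,1,2,6,8]; order=3,0
step 3: dequeue 7; queue=[1,2,6,8]; order=3,0,7
step 4: dequeue 1; queue=[2,6,8]; order=3,0,7,1
step 5: dequeue 2; queue=[6,8,4,5]; order=3,0,7,1,2
step 6: dequeue 6; queue=[8,4,5]; order=3,0,7,1,2,6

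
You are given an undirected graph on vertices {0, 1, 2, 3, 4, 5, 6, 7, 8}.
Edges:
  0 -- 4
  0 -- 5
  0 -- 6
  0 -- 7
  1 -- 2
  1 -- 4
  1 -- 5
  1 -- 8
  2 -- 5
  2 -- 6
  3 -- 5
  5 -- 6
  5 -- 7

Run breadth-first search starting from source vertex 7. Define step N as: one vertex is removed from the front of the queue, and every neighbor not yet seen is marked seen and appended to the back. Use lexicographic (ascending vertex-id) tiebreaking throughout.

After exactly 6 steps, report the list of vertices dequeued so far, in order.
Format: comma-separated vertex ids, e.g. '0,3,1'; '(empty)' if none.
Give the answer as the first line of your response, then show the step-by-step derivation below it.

7,0,5,4,6,1

step 1: dequeue 7; queue=[0,5]; order=7
step 2: dequeue 0; queue=[5,4,6]; order=7,0
step 3: dequeue 5; queue=[4,6,1,2,3]; order=7,0,5
step 4: dequeue 4; queue=[6,1,2,3]; order=7,0,5,4
step 5: dequeue 6; queue=[1,2,3]; order=7,0,5,4,6
step 6: dequeue 1; queue=[2,3,8]; order=7,0,5,4,6,1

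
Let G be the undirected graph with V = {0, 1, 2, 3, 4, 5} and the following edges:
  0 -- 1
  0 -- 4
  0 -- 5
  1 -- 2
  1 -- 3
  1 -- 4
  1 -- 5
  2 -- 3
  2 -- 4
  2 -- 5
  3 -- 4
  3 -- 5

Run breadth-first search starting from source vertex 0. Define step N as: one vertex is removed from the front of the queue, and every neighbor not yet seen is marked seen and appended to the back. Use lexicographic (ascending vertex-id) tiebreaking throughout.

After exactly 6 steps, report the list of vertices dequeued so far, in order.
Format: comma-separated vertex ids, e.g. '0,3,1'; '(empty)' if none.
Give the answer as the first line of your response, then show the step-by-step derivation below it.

0,1,4,5,2,3

step 1: dequeue 0; queue=[1,4,5]; order=0
step 2: dequeue 1; queue=[4,5,2,3]; order=0,1
step 3: dequeue 4; queue=[5,2,3]; order=0,1,4
step 4: dequeue 5; queue=[2,3]; order=0,1,4,5
step 5: dequeue 2; queue=[3]; order=0,1,4,5,2
step 6: dequeue 3; queue=[(empty)]; order=0,1,4,5,2,3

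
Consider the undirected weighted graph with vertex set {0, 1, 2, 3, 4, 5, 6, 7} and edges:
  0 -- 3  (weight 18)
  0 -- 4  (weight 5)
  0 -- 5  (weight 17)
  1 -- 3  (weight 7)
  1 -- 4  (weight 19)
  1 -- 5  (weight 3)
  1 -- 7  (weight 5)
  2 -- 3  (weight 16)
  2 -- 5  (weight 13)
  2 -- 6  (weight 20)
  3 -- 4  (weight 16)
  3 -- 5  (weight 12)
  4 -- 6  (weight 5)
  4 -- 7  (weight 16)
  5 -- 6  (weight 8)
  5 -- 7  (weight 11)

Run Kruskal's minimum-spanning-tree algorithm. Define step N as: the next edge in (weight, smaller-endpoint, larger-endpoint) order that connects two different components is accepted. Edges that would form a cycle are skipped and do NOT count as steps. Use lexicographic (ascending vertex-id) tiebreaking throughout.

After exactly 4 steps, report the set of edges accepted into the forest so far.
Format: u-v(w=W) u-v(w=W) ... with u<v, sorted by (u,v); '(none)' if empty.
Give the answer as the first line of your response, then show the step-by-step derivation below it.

0-4(w=5) 1-5(w=3) 1-7(w=5) 4-6(w=5)

step 1: add edge 1-5 (w=3); MST = {1-5(w=3)}
step 2: add edge 0-4 (w=5); MST = {0-4(w=5) 1-5(w=3)}
step 3: add edge 1-7 (w=5); MST = {0-4(w=5) 1-5(w=3) 1-7(w=5)}
step 4: add edge 4-6 (w=5); MST = {0-4(w=5) 1-5(w=3) 1-7(w=5) 4-6(w=5)}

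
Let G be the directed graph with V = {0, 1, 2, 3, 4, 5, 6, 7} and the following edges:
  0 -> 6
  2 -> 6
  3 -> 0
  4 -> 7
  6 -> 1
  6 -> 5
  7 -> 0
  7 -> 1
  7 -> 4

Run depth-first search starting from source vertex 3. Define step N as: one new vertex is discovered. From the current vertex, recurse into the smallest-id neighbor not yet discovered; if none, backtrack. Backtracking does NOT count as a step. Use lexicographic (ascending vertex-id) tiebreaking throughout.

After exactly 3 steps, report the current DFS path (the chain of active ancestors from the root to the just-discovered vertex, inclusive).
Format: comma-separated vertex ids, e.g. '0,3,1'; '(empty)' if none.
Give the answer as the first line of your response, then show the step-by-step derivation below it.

3,0,6

step 1: discover 3; path=3; order=3
step 2: discover 0; path=3>0; order=3,0
step 3: discover 6; path=3>0>6; order=3,0,6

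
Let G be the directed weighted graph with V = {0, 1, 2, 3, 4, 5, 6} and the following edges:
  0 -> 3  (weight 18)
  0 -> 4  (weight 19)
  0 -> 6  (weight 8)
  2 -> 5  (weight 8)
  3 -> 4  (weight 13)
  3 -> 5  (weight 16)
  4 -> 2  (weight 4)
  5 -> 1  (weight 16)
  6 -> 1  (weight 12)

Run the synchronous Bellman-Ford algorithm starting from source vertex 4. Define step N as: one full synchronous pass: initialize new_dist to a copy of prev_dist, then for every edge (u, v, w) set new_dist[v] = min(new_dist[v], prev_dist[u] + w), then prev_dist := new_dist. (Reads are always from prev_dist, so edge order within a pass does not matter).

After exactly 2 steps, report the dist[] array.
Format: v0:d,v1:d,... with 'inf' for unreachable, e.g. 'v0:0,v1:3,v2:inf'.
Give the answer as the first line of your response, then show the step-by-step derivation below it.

v0:inf,v1:inf,v2:4,v3:inf,v4:0,v5:12,v6:inf

step 1: dist = v0:inf,v1:inf,v2:4,v3:inf,v4:0,v5:inf,v6:inf
step 2: dist = v0:inf,v1:inf,v2:4,v3:inf,v4:0,v5:12,v6:inf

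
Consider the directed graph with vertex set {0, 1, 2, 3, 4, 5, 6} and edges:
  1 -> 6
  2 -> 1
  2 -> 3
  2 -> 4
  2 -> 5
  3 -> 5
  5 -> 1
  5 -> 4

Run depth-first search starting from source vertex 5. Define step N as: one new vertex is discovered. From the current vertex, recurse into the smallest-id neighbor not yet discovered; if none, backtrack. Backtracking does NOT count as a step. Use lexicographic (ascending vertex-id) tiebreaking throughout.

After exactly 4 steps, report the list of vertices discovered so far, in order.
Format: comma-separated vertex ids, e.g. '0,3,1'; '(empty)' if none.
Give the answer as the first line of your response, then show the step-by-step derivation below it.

5,1,6,4

step 1: discover 5; path=5; order=5
step 2: discover 1; path=5>1; order=5,1
step 3: discover 6; path=5>1>6; order=5,1,6
step 4: discover 4; path=5>4; order=5,1,6,4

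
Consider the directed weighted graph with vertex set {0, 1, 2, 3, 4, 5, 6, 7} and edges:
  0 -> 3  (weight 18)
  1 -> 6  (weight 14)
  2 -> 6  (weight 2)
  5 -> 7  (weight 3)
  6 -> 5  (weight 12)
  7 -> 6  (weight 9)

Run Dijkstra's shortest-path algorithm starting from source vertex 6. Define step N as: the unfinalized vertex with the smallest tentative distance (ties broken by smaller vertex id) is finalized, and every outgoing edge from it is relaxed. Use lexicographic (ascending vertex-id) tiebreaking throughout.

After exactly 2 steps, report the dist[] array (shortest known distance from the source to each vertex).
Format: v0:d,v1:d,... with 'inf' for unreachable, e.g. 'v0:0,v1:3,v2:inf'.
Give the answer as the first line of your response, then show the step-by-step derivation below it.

v0:inf,v1:inf,v2:inf,v3:inf,v4:inf,v5:12,v6:0,v7:15

step 1: dist = v0:inf,v1:inf,v2:inf,v3:inf,v4:inf,v5:12,v6:0,v7:inf
step 2: dist = v0:inf,v1:inf,v2:inf,v3:inf,v4:inf,v5:12,v6:0,v7:15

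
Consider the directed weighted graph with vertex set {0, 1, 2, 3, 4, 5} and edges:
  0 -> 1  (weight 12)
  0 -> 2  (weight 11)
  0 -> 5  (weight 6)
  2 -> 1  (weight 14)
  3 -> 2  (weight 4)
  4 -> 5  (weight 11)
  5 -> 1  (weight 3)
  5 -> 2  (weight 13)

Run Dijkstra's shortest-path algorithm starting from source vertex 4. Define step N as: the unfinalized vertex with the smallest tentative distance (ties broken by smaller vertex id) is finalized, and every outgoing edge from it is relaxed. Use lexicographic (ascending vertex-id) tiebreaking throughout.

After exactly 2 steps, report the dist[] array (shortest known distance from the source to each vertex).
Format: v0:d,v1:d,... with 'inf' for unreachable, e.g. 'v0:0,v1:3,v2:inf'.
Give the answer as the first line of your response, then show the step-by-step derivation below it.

v0:inf,v1:14,v2:24,v3:inf,v4:0,v5:11

step 1: dist = v0:inf,v1:inf,v2:inf,v3:inf,v4:0,v5:11
step 2: dist = v0:inf,v1:14,v2:24,v3:inf,v4:0,v5:11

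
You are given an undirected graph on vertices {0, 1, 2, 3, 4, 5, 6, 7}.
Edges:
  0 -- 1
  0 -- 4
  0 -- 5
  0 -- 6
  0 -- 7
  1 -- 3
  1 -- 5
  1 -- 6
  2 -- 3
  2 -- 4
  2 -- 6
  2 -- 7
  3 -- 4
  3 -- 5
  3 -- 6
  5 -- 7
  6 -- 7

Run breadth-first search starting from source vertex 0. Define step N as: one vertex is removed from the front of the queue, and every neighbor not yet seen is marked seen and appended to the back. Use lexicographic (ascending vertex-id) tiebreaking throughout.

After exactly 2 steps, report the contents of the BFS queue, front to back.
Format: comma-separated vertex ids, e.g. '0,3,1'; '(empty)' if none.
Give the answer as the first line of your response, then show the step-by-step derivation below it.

4,5,6,7,3

step 1: dequeue 0; queue=[1,4,5,6,7]; order=0
step 2: dequeue 1; queue=[4,5,6,7,3]; order=0,1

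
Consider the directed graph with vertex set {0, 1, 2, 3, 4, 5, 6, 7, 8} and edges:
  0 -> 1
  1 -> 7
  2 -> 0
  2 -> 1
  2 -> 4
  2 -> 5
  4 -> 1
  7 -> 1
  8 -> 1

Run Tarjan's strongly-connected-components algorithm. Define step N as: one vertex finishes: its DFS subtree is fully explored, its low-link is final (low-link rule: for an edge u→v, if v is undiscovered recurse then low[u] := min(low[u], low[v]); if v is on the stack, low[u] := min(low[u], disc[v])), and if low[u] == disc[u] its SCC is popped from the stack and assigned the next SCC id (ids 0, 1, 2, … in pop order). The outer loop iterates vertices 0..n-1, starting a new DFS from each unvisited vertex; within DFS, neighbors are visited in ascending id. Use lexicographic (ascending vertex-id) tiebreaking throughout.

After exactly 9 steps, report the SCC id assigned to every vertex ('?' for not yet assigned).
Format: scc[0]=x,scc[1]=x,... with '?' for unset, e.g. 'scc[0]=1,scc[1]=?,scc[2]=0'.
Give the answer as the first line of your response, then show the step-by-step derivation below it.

scc[0]=1,scc[1]=0,scc[2]=4,scc[3]=5,scc[4]=2,scc[5]=3,scc[6]=6,scc[7]=0,scc[8]=7

step 1: low=(low[0]=0,low[1]=1,low[2]=?,low[3]=?,low[4]=?,low[5]=?,low[6]=?,low[7]=1,low[8]=?); scc=(scc[0]=?,scc[1]=?,scc[2]=?,scc[3]=?,scc[4]=?,scc[5]=?,scc[6]=?,scc[7]=?,scc[8]=?)
step 2: low=(low[0]=0,low[1]=1,low[2]=?,low[3]=?,low[4]=?,low[5]=?,low[6]=?,low[7]=1,low[8]=?); scc=(scc[0]=?,scc[1]=0,scc[2]=?,scc[3]=?,scc[4]=?,scc[5]=?,scc[6]=?,scc[7]=0,scc[8]=?)
step 3: low=(low[0]=0,low[1]=1,low[2]=?,low[3]=?,low[4]=?,low[5]=?,low[6]=?,low[7]=1,low[8]=?); scc=(scc[0]=1,scc[1]=0,scc[2]=?,scc[3]=?,scc[4]=?,scc[5]=?,scc[6]=?,scc[7]=0,scc[8]=?)
step 4: low=(low[0]=0,low[1]=1,low[2]=3,low[3]=?,low[4]=4,low[5]=?,low[6]=?,low[7]=1,low[8]=?); scc=(scc[0]=1,scc[1]=0,scc[2]=?,scc[3]=?,scc[4]=2,scc[5]=?,scc[6]=?,scc[7]=0,scc[8]=?)
step 5: low=(low[0]=0,low[1]=1,low[2]=3,low[3]=?,low[4]=4,low[5]=5,low[6]=?,low[7]=1,low[8]=?); scc=(scc[0]=1,scc[1]=0,scc[2]=?,scc[3]=?,scc[4]=2,scc[5]=3,scc[6]=?,scc[7]=0,scc[8]=?)
step 6: low=(low[0]=0,low[1]=1,low[2]=3,low[3]=?,low[4]=4,low[5]=5,low[6]=?,low[7]=1,low[8]=?); scc=(scc[0]=1,scc[1]=0,scc[2]=4,scc[3]=?,scc[4]=2,scc[5]=3,scc[6]=?,scc[7]=0,scc[8]=?)
step 7: low=(low[0]=0,low[1]=1,low[2]=3,low[3]=6,low[4]=4,low[5]=5,low[6]=?,low[7]=1,low[8]=?); scc=(scc[0]=1,scc[1]=0,scc[2]=4,scc[3]=5,scc[4]=2,scc[5]=3,scc[6]=?,scc[7]=0,scc[8]=?)
step 8: low=(low[0]=0,low[1]=1,low[2]=3,low[3]=6,low[4]=4,low[5]=5,low[6]=7,low[7]=1,low[8]=?); scc=(scc[0]=1,scc[1]=0,scc[2]=4,scc[3]=5,scc[4]=2,scc[5]=3,scc[6]=6,scc[7]=0,scc[8]=?)
step 9: low=(low[0]=0,low[1]=1,low[2]=3,low[3]=6,low[4]=4,low[5]=5,low[6]=7,low[7]=1,low[8]=8); scc=(scc[0]=1,scc[1]=0,scc[2]=4,scc[3]=5,scc[4]=2,scc[5]=3,scc[6]=6,scc[7]=0,scc[8]=7)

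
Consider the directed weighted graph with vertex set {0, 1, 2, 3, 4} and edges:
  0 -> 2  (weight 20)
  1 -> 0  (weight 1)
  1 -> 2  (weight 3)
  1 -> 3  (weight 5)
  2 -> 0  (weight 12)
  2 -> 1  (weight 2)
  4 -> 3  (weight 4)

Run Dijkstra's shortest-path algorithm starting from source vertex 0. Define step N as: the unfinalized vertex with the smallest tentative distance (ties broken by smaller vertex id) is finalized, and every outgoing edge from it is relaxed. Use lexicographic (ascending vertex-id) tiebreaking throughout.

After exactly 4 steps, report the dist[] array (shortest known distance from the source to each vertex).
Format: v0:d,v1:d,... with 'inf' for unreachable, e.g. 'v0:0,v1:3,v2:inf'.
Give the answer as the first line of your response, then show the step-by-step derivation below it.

v0:0,v1:22,v2:20,v3:27,v4:inf

step 1: dist = v0:0,v1:inf,v2:20,v3:inf,v4:inf
step 2: dist = v0:0,v1:22,v2:20,v3:inf,v4:inf
step 3: dist = v0:0,v1:22,v2:20,v3:27,v4:inf
step 4: dist = v0:0,v1:22,v2:20,v3:27,v4:inf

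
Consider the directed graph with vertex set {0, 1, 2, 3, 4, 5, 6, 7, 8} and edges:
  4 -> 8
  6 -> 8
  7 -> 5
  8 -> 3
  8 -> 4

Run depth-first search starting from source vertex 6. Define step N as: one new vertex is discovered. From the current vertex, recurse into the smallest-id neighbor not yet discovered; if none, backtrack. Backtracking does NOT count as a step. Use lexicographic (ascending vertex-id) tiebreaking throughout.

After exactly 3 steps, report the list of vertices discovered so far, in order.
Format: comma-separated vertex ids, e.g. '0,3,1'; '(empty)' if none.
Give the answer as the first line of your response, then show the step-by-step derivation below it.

6,8,3

step 1: discover 6; path=6; order=6
step 2: discover 8; path=6>8; order=6,8
step 3: discover 3; path=6>8>3; order=6,8,3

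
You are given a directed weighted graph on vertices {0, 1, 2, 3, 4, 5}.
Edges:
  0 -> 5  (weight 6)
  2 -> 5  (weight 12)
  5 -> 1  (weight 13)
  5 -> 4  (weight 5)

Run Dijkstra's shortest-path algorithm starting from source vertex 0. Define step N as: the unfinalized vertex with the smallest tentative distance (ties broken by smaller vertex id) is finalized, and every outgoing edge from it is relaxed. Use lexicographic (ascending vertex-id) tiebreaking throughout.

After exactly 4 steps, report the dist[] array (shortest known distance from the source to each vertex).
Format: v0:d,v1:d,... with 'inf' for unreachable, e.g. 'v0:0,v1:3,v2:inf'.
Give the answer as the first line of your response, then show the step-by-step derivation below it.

v0:0,v1:19,v2:inf,v3:inf,v4:11,v5:6

step 1: dist = v0:0,v1:inf,v2:inf,v3:inf,v4:inf,v5:6
step 2: dist = v0:0,v1:19,v2:inf,v3:inf,v4:11,v5:6
step 3: dist = v0:0,v1:19,v2:inf,v3:inf,v4:11,v5:6
step 4: dist = v0:0,v1:19,v2:inf,v3:inf,v4:11,v5:6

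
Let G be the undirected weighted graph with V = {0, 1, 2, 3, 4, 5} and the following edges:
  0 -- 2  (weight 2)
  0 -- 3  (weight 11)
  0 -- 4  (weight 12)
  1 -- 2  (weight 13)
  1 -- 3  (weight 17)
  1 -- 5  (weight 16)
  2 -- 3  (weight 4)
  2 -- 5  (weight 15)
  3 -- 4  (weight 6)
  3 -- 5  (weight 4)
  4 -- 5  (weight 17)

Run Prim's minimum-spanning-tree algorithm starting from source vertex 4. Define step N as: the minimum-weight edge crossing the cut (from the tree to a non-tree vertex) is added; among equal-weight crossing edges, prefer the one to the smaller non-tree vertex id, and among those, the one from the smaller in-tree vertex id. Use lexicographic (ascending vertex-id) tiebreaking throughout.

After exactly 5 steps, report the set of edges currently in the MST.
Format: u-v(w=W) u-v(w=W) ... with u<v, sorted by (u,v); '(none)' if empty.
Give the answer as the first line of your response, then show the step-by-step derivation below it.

0-2(w=2) 1-2(w=13) 2-3(w=4) 3-4(w=6) 3-5(w=4)

step 1: add edge 3-4 (w=6); MST = {3-4(w=6)}
step 2: add edge 2-3 (w=4); MST = {2-3(w=4) 3-4(w=6)}
step 3: add edge 0-2 (w=2); MST = {0-2(w=2) 2-3(w=4) 3-4(w=6)}
step 4: add edge 3-5 (w=4); MST = {0-2(w=2) 2-3(w=4) 3-4(w=6) 3-5(w=4)}
step 5: add edge 1-2 (w=13); MST = {0-2(w=2) 1-2(w=13) 2-3(w=4) 3-4(w=6) 3-5(w=4)}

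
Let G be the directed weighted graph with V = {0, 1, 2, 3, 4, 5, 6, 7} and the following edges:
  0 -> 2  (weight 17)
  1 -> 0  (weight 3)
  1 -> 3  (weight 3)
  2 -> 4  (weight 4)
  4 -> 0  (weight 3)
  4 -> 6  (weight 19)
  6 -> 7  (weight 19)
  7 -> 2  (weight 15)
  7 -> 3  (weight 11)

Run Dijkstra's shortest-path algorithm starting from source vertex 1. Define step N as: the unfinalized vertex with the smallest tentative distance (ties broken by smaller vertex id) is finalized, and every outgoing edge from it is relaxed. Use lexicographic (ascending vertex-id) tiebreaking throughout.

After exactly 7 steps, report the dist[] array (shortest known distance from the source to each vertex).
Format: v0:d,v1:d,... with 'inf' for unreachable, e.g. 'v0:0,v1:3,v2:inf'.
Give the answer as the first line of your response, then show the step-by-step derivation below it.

v0:3,v1:0,v2:20,v3:3,v4:24,v5:inf,v6:43,v7:62

step 1: dist = v0:3,v1:0,v2:inf,v3:3,v4:inf,v5:inf,v6:inf,v7:inf
step 2: dist = v0:3,v1:0,v2:20,v3:3,v4:inf,v5:inf,v6:inf,v7:inf
step 3: dist = v0:3,v1:0,v2:20,v3:3,v4:inf,v5:inf,v6:inf,v7:inf
step 4: dist = v0:3,v1:0,v2:20,v3:3,v4:24,v5:inf,v6:inf,v7:inf
step 5: dist = v0:3,v1:0,v2:20,v3:3,v4:24,v5:inf,v6:43,v7:inf
step 6: dist = v0:3,v1:0,v2:20,v3:3,v4:24,v5:inf,v6:43,v7:62
step 7: dist = v0:3,v1:0,v2:20,v3:3,v4:24,v5:inf,v6:43,v7:62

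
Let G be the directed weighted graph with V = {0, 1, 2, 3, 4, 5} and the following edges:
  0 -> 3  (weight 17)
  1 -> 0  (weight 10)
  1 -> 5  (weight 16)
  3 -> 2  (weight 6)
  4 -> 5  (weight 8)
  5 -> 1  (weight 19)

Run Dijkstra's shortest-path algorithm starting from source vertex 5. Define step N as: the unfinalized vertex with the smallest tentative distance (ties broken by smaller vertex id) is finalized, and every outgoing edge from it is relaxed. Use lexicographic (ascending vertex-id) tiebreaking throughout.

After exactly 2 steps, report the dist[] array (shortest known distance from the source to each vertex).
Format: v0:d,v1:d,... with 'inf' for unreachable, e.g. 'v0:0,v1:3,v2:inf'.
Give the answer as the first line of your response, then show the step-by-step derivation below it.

v0:29,v1:19,v2:inf,v3:inf,v4:inf,v5:0

step 1: dist = v0:inf,v1:19,v2:inf,v3:inf,v4:inf,v5:0
step 2: dist = v0:29,v1:19,v2:inf,v3:inf,v4:inf,v5:0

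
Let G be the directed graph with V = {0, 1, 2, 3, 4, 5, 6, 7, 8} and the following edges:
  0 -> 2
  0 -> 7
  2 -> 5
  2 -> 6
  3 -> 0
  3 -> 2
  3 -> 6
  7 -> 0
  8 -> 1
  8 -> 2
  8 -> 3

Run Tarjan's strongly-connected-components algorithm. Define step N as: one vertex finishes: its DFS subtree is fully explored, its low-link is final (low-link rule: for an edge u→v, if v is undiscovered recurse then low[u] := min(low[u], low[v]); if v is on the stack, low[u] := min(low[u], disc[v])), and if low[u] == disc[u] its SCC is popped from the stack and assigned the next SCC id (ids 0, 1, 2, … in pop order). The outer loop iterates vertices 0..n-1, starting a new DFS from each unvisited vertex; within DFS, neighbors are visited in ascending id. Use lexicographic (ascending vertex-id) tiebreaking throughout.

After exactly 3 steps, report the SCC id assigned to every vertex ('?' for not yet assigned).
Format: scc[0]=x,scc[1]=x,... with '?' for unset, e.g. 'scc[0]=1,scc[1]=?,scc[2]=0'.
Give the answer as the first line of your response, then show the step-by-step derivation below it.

scc[0]=?,scc[1]=?,scc[2]=2,scc[3]=?,scc[4]=?,scc[5]=0,scc[6]=1,scc[7]=?,scc[8]=?

step 1: low=(low[0]=0,low[1]=?,low[2]=1,low[3]=?,low[4]=?,low[5]=2,low[6]=?,low[7]=?,low[8]=?); scc=(scc[0]=?,scc[1]=?,scc[2]=?,scc[3]=?,scc[4]=?,scc[5]=0,scc[6]=?,scc[7]=?,scc[8]=?)
step 2: low=(low[0]=0,low[1]=?,low[2]=1,low[3]=?,low[4]=?,low[5]=2,low[6]=3,low[7]=?,low[8]=?); scc=(scc[0]=?,scc[1]=?,scc[2]=?,scc[3]=?,scc[4]=?,scc[5]=0,scc[6]=1,scc[7]=?,scc[8]=?)
step 3: low=(low[0]=0,low[1]=?,low[2]=1,low[3]=?,low[4]=?,low[5]=2,low[6]=3,low[7]=?,low[8]=?); scc=(scc[0]=?,scc[1]=?,scc[2]=2,scc[3]=?,scc[4]=?,scc[5]=0,scc[6]=1,scc[7]=?,scc[8]=?)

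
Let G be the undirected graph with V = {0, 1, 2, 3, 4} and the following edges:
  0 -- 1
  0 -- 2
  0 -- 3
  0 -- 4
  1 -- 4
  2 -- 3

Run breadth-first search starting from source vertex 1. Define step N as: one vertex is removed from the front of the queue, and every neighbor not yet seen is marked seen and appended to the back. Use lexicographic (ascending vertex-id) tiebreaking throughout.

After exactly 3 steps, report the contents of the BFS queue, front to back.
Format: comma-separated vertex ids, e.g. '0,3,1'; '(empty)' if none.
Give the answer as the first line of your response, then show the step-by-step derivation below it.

2,3

step 1: dequeue 1; queue=[0,4]; order=1
step 2: dequeue 0; queue=[4,2,3]; order=1,0
step 3: dequeue 4; queue=[2,3]; order=1,0,4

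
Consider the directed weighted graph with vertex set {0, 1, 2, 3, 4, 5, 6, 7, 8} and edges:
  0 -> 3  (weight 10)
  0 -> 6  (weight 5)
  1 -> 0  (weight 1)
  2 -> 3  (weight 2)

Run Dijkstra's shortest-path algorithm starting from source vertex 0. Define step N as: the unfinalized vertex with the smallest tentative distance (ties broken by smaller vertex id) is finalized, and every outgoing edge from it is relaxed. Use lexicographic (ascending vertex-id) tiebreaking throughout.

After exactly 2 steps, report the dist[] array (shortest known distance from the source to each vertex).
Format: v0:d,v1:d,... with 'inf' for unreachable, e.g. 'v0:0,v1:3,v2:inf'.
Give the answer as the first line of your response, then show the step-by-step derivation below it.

v0:0,v1:inf,v2:inf,v3:10,v4:inf,v5:inf,v6:5,v7:inf,v8:inf

step 1: dist = v0:0,v1:inf,v2:inf,v3:10,v4:inf,v5:inf,v6:5,v7:inf,v8:inf
step 2: dist = v0:0,v1:inf,v2:inf,v3:10,v4:inf,v5:inf,v6:5,v7:inf,v8:inf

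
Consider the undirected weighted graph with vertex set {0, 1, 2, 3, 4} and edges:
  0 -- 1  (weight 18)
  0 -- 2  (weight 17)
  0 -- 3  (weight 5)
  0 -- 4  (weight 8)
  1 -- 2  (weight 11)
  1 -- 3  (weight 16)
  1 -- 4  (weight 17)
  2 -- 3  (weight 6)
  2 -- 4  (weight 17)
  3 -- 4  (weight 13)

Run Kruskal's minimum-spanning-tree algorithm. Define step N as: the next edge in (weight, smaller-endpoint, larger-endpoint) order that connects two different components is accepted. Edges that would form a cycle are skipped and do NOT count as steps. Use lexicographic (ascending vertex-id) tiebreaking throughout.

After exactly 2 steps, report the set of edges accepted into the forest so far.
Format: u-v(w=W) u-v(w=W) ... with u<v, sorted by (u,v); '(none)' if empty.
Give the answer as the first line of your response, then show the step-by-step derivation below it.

0-3(w=5) 2-3(w=6)

step 1: add edge 0-3 (w=5); MST = {0-3(w=5)}
step 2: add edge 2-3 (w=6); MST = {0-3(w=5) 2-3(w=6)}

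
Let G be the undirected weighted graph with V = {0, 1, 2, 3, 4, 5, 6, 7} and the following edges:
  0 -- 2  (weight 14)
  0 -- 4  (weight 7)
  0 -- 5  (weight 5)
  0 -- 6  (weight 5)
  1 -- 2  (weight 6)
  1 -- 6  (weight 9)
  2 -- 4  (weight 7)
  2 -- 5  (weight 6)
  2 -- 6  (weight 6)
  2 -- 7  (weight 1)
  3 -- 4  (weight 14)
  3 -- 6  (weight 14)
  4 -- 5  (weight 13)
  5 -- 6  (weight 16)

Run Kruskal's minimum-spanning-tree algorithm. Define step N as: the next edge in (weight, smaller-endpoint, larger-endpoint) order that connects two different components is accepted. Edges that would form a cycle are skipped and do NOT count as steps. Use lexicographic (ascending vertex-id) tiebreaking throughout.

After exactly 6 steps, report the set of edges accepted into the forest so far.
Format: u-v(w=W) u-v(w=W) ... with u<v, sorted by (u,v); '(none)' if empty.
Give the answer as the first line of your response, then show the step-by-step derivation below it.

0-4(w=7) 0-5(w=5) 0-6(w=5) 1-2(w=6) 2-5(w=6) 2-7(w=1)

step 1: add edge 2-7 (w=1); MST = {2-7(w=1)}
step 2: add edge 0-5 (w=5); MST = {0-5(w=5) 2-7(w=1)}
step 3: add edge 0-6 (w=5); MST = {0-5(w=5) 0-6(w=5) 2-7(w=1)}
step 4: add edge 1-2 (w=6); MST = {0-5(w=5) 0-6(w=5) 1-2(w=6) 2-7(w=1)}
step 5: add edge 2-5 (w=6); MST = {0-5(w=5) 0-6(w=5) 1-2(w=6) 2-5(w=6) 2-7(w=1)}
step 6: add edge 0-4 (w=7); MST = {0-4(w=7) 0-5(w=5) 0-6(w=5) 1-2(w=6) 2-5(w=6) 2-7(w=1)}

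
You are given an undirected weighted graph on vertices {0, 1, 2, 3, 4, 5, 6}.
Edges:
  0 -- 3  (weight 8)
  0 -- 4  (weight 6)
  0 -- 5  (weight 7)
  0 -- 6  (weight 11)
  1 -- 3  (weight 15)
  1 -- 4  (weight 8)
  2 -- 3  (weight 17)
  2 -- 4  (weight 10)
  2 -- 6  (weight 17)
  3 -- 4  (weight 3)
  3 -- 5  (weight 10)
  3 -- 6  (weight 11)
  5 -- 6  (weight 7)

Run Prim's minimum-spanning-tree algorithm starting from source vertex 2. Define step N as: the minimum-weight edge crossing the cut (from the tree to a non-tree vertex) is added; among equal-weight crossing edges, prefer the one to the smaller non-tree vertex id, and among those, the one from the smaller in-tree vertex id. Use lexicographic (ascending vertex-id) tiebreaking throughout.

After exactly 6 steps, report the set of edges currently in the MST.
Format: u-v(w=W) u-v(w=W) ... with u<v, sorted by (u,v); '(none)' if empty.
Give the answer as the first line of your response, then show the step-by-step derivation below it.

0-4(w=6) 0-5(w=7) 1-4(w=8) 2-4(w=10) 3-4(w=3) 5-6(w=7)

step 1: add edge 2-4 (w=10); MST = {2-4(w=10)}
step 2: add edge 3-4 (w=3); MST = {2-4(w=10) 3-4(w=3)}
step 3: add edge 0-4 (w=6); MST = {0-4(w=6) 2-4(w=10) 3-4(w=3)}
step 4: add edge 0-5 (w=7); MST = {0-4(w=6) 0-5(w=7) 2-4(w=10) 3-4(w=3)}
step 5: add edge 5-6 (w=7); MST = {0-4(w=6) 0-5(w=7) 2-4(w=10) 3-4(w=3) 5-6(w=7)}
step 6: add edge 1-4 (w=8); MST = {0-4(w=6) 0-5(w=7) 1-4(w=8) 2-4(w=10) 3-4(w=3) 5-6(w=7)}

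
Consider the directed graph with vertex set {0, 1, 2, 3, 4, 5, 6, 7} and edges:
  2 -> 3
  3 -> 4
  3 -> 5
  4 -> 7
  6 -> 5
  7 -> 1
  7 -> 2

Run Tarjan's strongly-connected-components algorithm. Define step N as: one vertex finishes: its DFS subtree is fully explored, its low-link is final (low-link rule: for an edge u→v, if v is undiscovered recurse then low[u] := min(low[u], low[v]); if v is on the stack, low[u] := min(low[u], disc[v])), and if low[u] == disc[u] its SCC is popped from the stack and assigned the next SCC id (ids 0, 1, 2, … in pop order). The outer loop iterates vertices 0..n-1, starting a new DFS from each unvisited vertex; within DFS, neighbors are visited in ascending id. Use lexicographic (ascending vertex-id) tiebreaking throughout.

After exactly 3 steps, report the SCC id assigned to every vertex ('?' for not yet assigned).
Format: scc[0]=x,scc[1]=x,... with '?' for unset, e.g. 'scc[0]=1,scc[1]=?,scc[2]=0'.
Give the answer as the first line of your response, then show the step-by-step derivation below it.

scc[0]=0,scc[1]=1,scc[2]=?,scc[3]=?,scc[4]=?,scc[5]=?,scc[6]=?,scc[7]=?

step 1: low=(low[0]=0,low[1]=?,low[2]=?,low[3]=?,low[4]=?,low[5]=?,low[6]=?,low[7]=?); scc=(scc[0]=0,scc[1]=?,scc[2]=?,scc[3]=?,scc[4]=?,scc[5]=?,scc[6]=?,scc[7]=?)
step 2: low=(low[0]=0,low[1]=1,low[2]=?,low[3]=?,low[4]=?,low[5]=?,low[6]=?,low[7]=?); scc=(scc[0]=0,scc[1]=1,scc[2]=?,scc[3]=?,scc[4]=?,scc[5]=?,scc[6]=?,scc[7]=?)
step 3: low=(low[0]=0,low[1]=1,low[2]=2,low[3]=3,low[4]=4,low[5]=?,low[6]=?,low[7]=2); scc=(scc[0]=0,scc[1]=1,scc[2]=?,scc[3]=?,scc[4]=?,scc[5]=?,scc[6]=?,scc[7]=?)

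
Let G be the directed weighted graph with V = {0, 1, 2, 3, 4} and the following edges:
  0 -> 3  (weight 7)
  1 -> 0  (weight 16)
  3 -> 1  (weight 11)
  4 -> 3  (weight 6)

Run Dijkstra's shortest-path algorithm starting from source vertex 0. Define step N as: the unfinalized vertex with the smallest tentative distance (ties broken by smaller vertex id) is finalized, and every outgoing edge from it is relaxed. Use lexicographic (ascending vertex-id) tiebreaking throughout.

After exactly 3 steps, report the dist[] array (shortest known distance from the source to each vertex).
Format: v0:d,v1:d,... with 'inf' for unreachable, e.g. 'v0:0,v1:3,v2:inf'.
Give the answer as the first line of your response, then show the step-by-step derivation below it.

v0:0,v1:18,v2:inf,v3:7,v4:inf

step 1: dist = v0:0,v1:inf,v2:inf,v3:7,v4:inf
step 2: dist = v0:0,v1:18,v2:inf,v3:7,v4:inf
step 3: dist = v0:0,v1:18,v2:inf,v3:7,v4:inf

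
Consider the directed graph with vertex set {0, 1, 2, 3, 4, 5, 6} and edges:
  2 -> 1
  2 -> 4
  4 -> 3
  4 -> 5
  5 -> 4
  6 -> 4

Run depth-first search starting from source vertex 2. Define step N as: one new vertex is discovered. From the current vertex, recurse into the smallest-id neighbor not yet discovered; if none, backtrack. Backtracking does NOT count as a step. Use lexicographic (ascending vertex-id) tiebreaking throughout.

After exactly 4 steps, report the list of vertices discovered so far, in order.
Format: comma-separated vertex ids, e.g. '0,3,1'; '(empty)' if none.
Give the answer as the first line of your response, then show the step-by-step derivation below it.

2,1,4,3

step 1: discover 2; path=2; order=2
step 2: discover 1; path=2>1; order=2,1
step 3: discover 4; path=2>4; order=2,1,4
step 4: discover 3; path=2>4>3; order=2,1,4,3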